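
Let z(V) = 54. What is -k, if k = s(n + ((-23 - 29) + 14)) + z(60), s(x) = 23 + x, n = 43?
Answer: -82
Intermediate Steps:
k = 82 (k = (23 + (43 + ((-23 - 29) + 14))) + 54 = (23 + (43 + (-52 + 14))) + 54 = (23 + (43 - 38)) + 54 = (23 + 5) + 54 = 28 + 54 = 82)
-k = -1*82 = -82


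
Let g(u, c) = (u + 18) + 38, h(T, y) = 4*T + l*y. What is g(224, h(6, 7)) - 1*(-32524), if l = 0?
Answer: 32804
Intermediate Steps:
h(T, y) = 4*T (h(T, y) = 4*T + 0*y = 4*T + 0 = 4*T)
g(u, c) = 56 + u (g(u, c) = (18 + u) + 38 = 56 + u)
g(224, h(6, 7)) - 1*(-32524) = (56 + 224) - 1*(-32524) = 280 + 32524 = 32804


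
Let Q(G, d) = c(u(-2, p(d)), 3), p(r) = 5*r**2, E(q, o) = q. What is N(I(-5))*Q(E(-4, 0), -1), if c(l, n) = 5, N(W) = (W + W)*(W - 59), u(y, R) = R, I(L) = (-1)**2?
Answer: -580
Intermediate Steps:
I(L) = 1
N(W) = 2*W*(-59 + W) (N(W) = (2*W)*(-59 + W) = 2*W*(-59 + W))
Q(G, d) = 5
N(I(-5))*Q(E(-4, 0), -1) = (2*1*(-59 + 1))*5 = (2*1*(-58))*5 = -116*5 = -580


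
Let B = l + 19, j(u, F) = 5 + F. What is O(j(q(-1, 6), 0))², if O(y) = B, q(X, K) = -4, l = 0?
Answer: 361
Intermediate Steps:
B = 19 (B = 0 + 19 = 19)
O(y) = 19
O(j(q(-1, 6), 0))² = 19² = 361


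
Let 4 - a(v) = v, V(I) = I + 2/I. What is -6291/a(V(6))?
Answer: 18873/7 ≈ 2696.1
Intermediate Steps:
a(v) = 4 - v
-6291/a(V(6)) = -6291/(4 - (6 + 2/6)) = -6291/(4 - (6 + 2*(1/6))) = -6291/(4 - (6 + 1/3)) = -6291/(4 - 1*19/3) = -6291/(4 - 19/3) = -6291/(-7/3) = -6291*(-3/7) = 18873/7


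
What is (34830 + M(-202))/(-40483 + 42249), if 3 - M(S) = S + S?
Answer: 35237/1766 ≈ 19.953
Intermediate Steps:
M(S) = 3 - 2*S (M(S) = 3 - (S + S) = 3 - 2*S)
(34830 + M(-202))/(-40483 + 42249) = (34830 + (3 - 2*(-202)))/(-40483 + 42249) = (34830 + (3 + 404))/1766 = (34830 + 407)*(1/1766) = 35237*(1/1766) = 35237/1766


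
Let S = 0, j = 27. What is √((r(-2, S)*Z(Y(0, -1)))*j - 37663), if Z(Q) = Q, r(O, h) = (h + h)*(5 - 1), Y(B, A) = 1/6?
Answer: I*√37663 ≈ 194.07*I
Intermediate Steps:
Y(B, A) = ⅙
r(O, h) = 8*h (r(O, h) = (2*h)*4 = 8*h)
√((r(-2, S)*Z(Y(0, -1)))*j - 37663) = √(((8*0)*(⅙))*27 - 37663) = √((0*(⅙))*27 - 37663) = √(0*27 - 37663) = √(0 - 37663) = √(-37663) = I*√37663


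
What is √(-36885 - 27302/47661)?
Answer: I*√83788194661707/47661 ≈ 192.06*I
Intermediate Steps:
√(-36885 - 27302/47661) = √(-1758003287/47661) = I*√83788194661707/47661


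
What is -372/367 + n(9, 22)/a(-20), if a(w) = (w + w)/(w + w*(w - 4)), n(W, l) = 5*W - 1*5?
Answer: -169192/367 ≈ -461.01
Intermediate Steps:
n(W, l) = -5 + 5*W (n(W, l) = 5*W - 5 = -5 + 5*W)
a(w) = 2*w/(w + w*(-4 + w)) (a(w) = (2*w)/(w + w*(-4 + w)) = 2*w/(w + w*(-4 + w)))
-372/367 + n(9, 22)/a(-20) = -372/367 + (-5 + 5*9)/((2/(-3 - 20))) = -372*1/367 + (-5 + 45)/((2/(-23))) = -372/367 + 40/((2*(-1/23))) = -372/367 + 40/(-2/23) = -372/367 + 40*(-23/2) = -372/367 - 460 = -169192/367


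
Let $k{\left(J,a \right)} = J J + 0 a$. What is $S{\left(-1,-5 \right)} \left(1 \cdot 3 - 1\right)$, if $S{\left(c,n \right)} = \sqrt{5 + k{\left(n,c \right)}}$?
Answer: $2 \sqrt{30} \approx 10.954$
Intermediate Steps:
$k{\left(J,a \right)} = J^{2}$ ($k{\left(J,a \right)} = J^{2} + 0 = J^{2}$)
$S{\left(c,n \right)} = \sqrt{5 + n^{2}}$
$S{\left(-1,-5 \right)} \left(1 \cdot 3 - 1\right) = \sqrt{5 + \left(-5\right)^{2}} \left(1 \cdot 3 - 1\right) = \sqrt{5 + 25} \left(3 - 1\right) = \sqrt{30} \cdot 2 = 2 \sqrt{30}$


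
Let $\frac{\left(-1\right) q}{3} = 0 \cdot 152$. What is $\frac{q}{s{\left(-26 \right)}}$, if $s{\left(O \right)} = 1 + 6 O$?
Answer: $0$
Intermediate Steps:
$q = 0$ ($q = - 3 \cdot 0 \cdot 152 = \left(-3\right) 0 = 0$)
$\frac{q}{s{\left(-26 \right)}} = \frac{0}{1 + 6 \left(-26\right)} = \frac{0}{1 - 156} = \frac{0}{-155} = 0 \left(- \frac{1}{155}\right) = 0$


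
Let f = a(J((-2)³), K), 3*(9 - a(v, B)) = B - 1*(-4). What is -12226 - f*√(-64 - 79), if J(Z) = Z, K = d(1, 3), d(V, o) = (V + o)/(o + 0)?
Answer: -12226 - 65*I*√143/9 ≈ -12226.0 - 86.365*I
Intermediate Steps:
d(V, o) = (V + o)/o
K = 4/3 (K = (1 + 3)/3 = (⅓)*4 = 4/3 ≈ 1.3333)
a(v, B) = 23/3 - B/3 (a(v, B) = 9 - (B - 1*(-4))/3 = 9 - (B + 4)/3 = 9 - (4 + B)/3 = 9 + (-4/3 - B/3) = 23/3 - B/3)
f = 65/9 (f = 23/3 - ⅓*4/3 = 23/3 - 4/9 = 65/9 ≈ 7.2222)
-12226 - f*√(-64 - 79) = -12226 - 65*√(-64 - 79)/9 = -12226 - 65*√(-143)/9 = -12226 - 65*I*√143/9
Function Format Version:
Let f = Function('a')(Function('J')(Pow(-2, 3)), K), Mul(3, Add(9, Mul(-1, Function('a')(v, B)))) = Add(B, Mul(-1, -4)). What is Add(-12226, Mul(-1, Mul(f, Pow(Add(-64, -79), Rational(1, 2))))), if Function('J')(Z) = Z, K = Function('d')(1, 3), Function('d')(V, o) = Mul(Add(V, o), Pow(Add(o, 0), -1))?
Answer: Add(-12226, Mul(Rational(-65, 9), I, Pow(143, Rational(1, 2)))) ≈ Add(-12226., Mul(-86.365, I))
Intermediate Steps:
Function('d')(V, o) = Mul(Pow(o, -1), Add(V, o)) (Function('d')(V, o) = Mul(Add(V, o), Pow(o, -1)) = Mul(Pow(o, -1), Add(V, o)))
K = Rational(4, 3) (K = Mul(Pow(3, -1), Add(1, 3)) = Mul(Rational(1, 3), 4) = Rational(4, 3) ≈ 1.3333)
Function('a')(v, B) = Add(Rational(23, 3), Mul(Rational(-1, 3), B)) (Function('a')(v, B) = Add(9, Mul(Rational(-1, 3), Add(B, Mul(-1, -4)))) = Add(9, Mul(Rational(-1, 3), Add(B, 4))) = Add(9, Mul(Rational(-1, 3), Add(4, B))) = Add(9, Add(Rational(-4, 3), Mul(Rational(-1, 3), B))) = Add(Rational(23, 3), Mul(Rational(-1, 3), B)))
f = Rational(65, 9) (f = Add(Rational(23, 3), Mul(Rational(-1, 3), Rational(4, 3))) = Add(Rational(23, 3), Rational(-4, 9)) = Rational(65, 9) ≈ 7.2222)
Add(-12226, Mul(-1, Mul(f, Pow(Add(-64, -79), Rational(1, 2))))) = Add(-12226, Mul(-1, Mul(Rational(65, 9), Pow(Add(-64, -79), Rational(1, 2))))) = Add(-12226, Mul(-1, Mul(Rational(65, 9), Pow(-143, Rational(1, 2))))) = Add(-12226, Mul(-1, Mul(Rational(65, 9), Mul(I, Pow(143, Rational(1, 2)))))) = Add(-12226, Mul(-1, Mul(Rational(65, 9), I, Pow(143, Rational(1, 2))))) = Add(-12226, Mul(Rational(-65, 9), I, Pow(143, Rational(1, 2))))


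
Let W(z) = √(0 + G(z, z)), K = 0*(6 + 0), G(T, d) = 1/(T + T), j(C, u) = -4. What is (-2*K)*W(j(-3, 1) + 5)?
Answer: 0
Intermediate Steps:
G(T, d) = 1/(2*T)
K = 0 (K = 0*6 = 0)
W(z) = √2*√(1/z)/2 (W(z) = √(0 + 1/(2*z)) = √(1/(2*z)) = √2*√(1/z)/2)
(-2*K)*W(j(-3, 1) + 5) = (-2*0)*(√2*√(1/(-4 + 5))/2) = 0*(√2*√(1/1)/2) = 0*(√2*√1/2) = 0*((½)*√2*1) = 0*(√2/2) = 0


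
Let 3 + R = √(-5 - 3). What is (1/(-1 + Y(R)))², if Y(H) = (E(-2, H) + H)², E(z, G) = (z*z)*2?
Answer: -I/(544*I + 640*√2) ≈ -0.00048783 - 0.00081165*I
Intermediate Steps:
E(z, G) = 2*z² (E(z, G) = z²*2 = 2*z²)
R = -3 + 2*I*√2 (R = -3 + √(-5 - 3) = -3 + √(-8) = -3 + 2*I*√2 ≈ -3.0 + 2.8284*I)
Y(H) = (8 + H)² (Y(H) = (2*(-2)² + H)² = (2*4 + H)² = (8 + H)²)
(1/(-1 + Y(R)))² = (1/(-1 + (8 + (-3 + 2*I*√2))²))² = (1/(-1 + (5 + 2*I*√2)²))² = (-1 + (5 + 2*I*√2)²)⁻²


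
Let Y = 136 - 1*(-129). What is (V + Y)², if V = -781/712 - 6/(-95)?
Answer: 318789490774329/4575169600 ≈ 69678.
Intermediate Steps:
Y = 265 (Y = 136 + 129 = 265)
V = -69923/67640 (V = -781*1/712 - 6*(-1/95) = -781/712 + 6/95 = -69923/67640 ≈ -1.0338)
(V + Y)² = (-69923/67640 + 265)² = (17854677/67640)² = 318789490774329/4575169600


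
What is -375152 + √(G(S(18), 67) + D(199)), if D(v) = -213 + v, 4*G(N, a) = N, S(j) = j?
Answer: -375152 + I*√38/2 ≈ -3.7515e+5 + 3.0822*I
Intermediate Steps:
G(N, a) = N/4
-375152 + √(G(S(18), 67) + D(199)) = -375152 + √((¼)*18 + (-213 + 199)) = -375152 + √(9/2 - 14) = -375152 + √(-19/2) = -375152 + I*√38/2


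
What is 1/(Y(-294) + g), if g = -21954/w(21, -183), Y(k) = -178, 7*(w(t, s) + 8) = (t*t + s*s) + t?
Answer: -33895/6186988 ≈ -0.0054784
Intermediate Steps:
w(t, s) = -8 + t/7 + s²/7 + t²/7 (w(t, s) = -8 + ((t*t + s*s) + t)/7 = -8 + ((t² + s²) + t)/7 = -8 + ((s² + t²) + t)/7 = -8 + (t + s² + t²)/7 = -8 + (t/7 + s²/7 + t²/7) = -8 + t/7 + s²/7 + t²/7)
g = -153678/33895 (g = -21954/(-8 + (⅐)*21 + (⅐)*(-183)² + (⅐)*21²) = -21954/(-8 + 3 + (⅐)*33489 + (⅐)*441) = -21954/(-8 + 3 + 33489/7 + 63) = -21954/33895/7 = -21954*7/33895 = -153678/33895 ≈ -4.5339)
1/(Y(-294) + g) = 1/(-178 - 153678/33895) = 1/(-6186988/33895) = -33895/6186988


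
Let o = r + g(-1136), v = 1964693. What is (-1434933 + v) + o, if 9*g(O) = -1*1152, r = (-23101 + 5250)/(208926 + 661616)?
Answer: 461066882693/870542 ≈ 5.2963e+5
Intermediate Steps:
r = -17851/870542 ≈ -0.020506
g(O) = -128 (g(O) = (-1*1152)/9 = (⅑)*(-1152) = -128)
o = -111447227/870542 (o = -17851/870542 - 128 = -111447227/870542 ≈ -128.02)
(-1434933 + v) + o = (-1434933 + 1964693) - 111447227/870542 = 529760 - 111447227/870542 = 461066882693/870542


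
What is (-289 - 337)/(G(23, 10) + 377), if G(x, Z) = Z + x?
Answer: -313/205 ≈ -1.5268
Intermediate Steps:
(-289 - 337)/(G(23, 10) + 377) = (-289 - 337)/((10 + 23) + 377) = -626/(33 + 377) = -626/410 = -626*1/410 = -313/205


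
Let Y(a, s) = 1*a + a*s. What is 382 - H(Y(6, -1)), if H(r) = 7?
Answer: 375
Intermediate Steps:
Y(a, s) = a + a*s
382 - H(Y(6, -1)) = 382 - 1*7 = 382 - 7 = 375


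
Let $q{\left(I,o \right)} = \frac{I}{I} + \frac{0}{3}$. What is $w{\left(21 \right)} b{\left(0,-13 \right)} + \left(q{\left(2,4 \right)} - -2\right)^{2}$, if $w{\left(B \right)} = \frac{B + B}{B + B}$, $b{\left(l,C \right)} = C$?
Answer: $-4$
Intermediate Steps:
$q{\left(I,o \right)} = 1$ ($q{\left(I,o \right)} = 1 + 0 \cdot \frac{1}{3} = 1 + 0 = 1$)
$w{\left(B \right)} = 1$ ($w{\left(B \right)} = \frac{2 B}{2 B} = 2 B \frac{1}{2 B} = 1$)
$w{\left(21 \right)} b{\left(0,-13 \right)} + \left(q{\left(2,4 \right)} - -2\right)^{2} = 1 \left(-13\right) + \left(1 - -2\right)^{2} = -13 + \left(1 + 2\right)^{2} = -13 + 3^{2} = -13 + 9 = -4$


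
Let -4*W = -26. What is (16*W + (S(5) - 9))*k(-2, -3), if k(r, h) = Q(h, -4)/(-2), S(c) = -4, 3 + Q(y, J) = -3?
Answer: 273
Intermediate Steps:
W = 13/2 (W = -¼*(-26) = 13/2 ≈ 6.5000)
Q(y, J) = -6 (Q(y, J) = -3 - 3 = -6)
k(r, h) = 3 (k(r, h) = -6/(-2) = -6*(-½) = 3)
(16*W + (S(5) - 9))*k(-2, -3) = (16*(13/2) + (-4 - 9))*3 = (104 - 13)*3 = 91*3 = 273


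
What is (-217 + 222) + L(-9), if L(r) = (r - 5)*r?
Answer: 131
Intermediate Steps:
L(r) = r*(-5 + r) (L(r) = (-5 + r)*r = r*(-5 + r))
(-217 + 222) + L(-9) = (-217 + 222) - 9*(-5 - 9) = 5 - 9*(-14) = 5 + 126 = 131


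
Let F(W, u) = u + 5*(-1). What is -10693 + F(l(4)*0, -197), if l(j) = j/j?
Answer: -10895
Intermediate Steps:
l(j) = 1
F(W, u) = -5 + u (F(W, u) = u - 5 = -5 + u)
-10693 + F(l(4)*0, -197) = -10693 + (-5 - 197) = -10693 - 202 = -10895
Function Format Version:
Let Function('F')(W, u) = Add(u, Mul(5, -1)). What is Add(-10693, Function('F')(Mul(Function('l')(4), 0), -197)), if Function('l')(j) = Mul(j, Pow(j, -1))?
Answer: -10895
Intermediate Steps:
Function('l')(j) = 1
Function('F')(W, u) = Add(-5, u) (Function('F')(W, u) = Add(u, -5) = Add(-5, u))
Add(-10693, Function('F')(Mul(Function('l')(4), 0), -197)) = Add(-10693, Add(-5, -197)) = Add(-10693, -202) = -10895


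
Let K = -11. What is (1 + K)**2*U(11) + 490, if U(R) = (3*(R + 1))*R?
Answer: 40090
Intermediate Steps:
U(R) = R*(3 + 3*R) (U(R) = (3*(1 + R))*R = (3 + 3*R)*R = R*(3 + 3*R))
(1 + K)**2*U(11) + 490 = (1 - 11)**2*(3*11*(1 + 11)) + 490 = (-10)**2*(3*11*12) + 490 = 100*396 + 490 = 39600 + 490 = 40090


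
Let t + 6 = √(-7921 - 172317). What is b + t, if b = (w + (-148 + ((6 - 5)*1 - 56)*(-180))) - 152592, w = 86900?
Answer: -55946 + I*√180238 ≈ -55946.0 + 424.54*I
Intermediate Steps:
t = -6 + I*√180238 (t = -6 + √(-7921 - 172317) = -6 + √(-180238) = -6 + I*√180238 ≈ -6.0 + 424.54*I)
b = -55940 (b = (86900 + (-148 + ((6 - 5)*1 - 56)*(-180))) - 152592 = (86900 + (-148 + (1*1 - 56)*(-180))) - 152592 = (86900 + (-148 + (1 - 56)*(-180))) - 152592 = (86900 + (-148 - 55*(-180))) - 152592 = (86900 + (-148 + 9900)) - 152592 = (86900 + 9752) - 152592 = 96652 - 152592 = -55940)
b + t = -55940 + (-6 + I*√180238) = -55946 + I*√180238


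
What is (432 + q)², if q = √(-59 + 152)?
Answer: (432 + √93)² ≈ 1.9505e+5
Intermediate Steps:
q = √93 ≈ 9.6436
(432 + q)² = (432 + √93)²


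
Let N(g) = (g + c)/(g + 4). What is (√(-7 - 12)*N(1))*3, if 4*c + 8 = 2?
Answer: -3*I*√19/10 ≈ -1.3077*I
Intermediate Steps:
c = -3/2 (c = -2 + (¼)*2 = -2 + ½ = -3/2 ≈ -1.5000)
N(g) = (-3/2 + g)/(4 + g) (N(g) = (g - 3/2)/(g + 4) = (-3/2 + g)/(4 + g))
(√(-7 - 12)*N(1))*3 = (√(-7 - 12)*((-3/2 + 1)/(4 + 1)))*3 = (√(-19)*(-½/5))*3 = ((I*√19)*((⅕)*(-½)))*3 = ((I*√19)*(-⅒))*3 = -I*√19/10*3 = -3*I*√19/10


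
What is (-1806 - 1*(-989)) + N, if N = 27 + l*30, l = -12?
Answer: -1150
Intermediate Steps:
N = -333 (N = 27 - 12*30 = 27 - 360 = -333)
(-1806 - 1*(-989)) + N = (-1806 - 1*(-989)) - 333 = (-1806 + 989) - 333 = -817 - 333 = -1150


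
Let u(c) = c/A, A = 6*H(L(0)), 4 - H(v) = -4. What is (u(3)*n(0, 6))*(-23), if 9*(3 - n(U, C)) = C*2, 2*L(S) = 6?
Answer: -115/48 ≈ -2.3958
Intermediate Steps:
L(S) = 3 (L(S) = (½)*6 = 3)
n(U, C) = 3 - 2*C/9 (n(U, C) = 3 - C*2/9 = 3 - 2*C/9)
H(v) = 8 (H(v) = 4 - 1*(-4) = 4 + 4 = 8)
A = 48 (A = 6*8 = 48)
u(c) = c/48
(u(3)*n(0, 6))*(-23) = (((1/48)*3)*(3 - 2/9*6))*(-23) = ((3 - 4/3)/16)*(-23) = ((1/16)*(5/3))*(-23) = (5/48)*(-23) = -115/48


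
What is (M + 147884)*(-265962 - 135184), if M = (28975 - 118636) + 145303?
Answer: -81643640796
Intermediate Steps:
M = 55642 (M = -89661 + 145303 = 55642)
(M + 147884)*(-265962 - 135184) = (55642 + 147884)*(-265962 - 135184) = 203526*(-401146) = -81643640796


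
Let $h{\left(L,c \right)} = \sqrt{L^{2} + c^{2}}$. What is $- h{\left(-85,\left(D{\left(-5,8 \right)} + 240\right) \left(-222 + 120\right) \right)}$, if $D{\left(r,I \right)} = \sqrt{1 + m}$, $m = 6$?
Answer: $- 17 \sqrt{2073877 + 17280 \sqrt{7}} \approx -24750.0$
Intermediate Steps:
$D{\left(r,I \right)} = \sqrt{7}$ ($D{\left(r,I \right)} = \sqrt{1 + 6} = \sqrt{7}$)
$- h{\left(-85,\left(D{\left(-5,8 \right)} + 240\right) \left(-222 + 120\right) \right)} = - \sqrt{\left(-85\right)^{2} + \left(\left(\sqrt{7} + 240\right) \left(-222 + 120\right)\right)^{2}} = - \sqrt{7225 + \left(\left(240 + \sqrt{7}\right) \left(-102\right)\right)^{2}} = - \sqrt{7225 + \left(-24480 - 102 \sqrt{7}\right)^{2}}$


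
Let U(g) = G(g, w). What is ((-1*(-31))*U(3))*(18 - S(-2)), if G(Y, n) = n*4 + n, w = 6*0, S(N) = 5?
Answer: 0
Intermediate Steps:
w = 0
G(Y, n) = 5*n (G(Y, n) = 4*n + n = 5*n)
U(g) = 0 (U(g) = 5*0 = 0)
((-1*(-31))*U(3))*(18 - S(-2)) = (-1*(-31)*0)*(18 - 1*5) = (31*0)*(18 - 5) = 0*13 = 0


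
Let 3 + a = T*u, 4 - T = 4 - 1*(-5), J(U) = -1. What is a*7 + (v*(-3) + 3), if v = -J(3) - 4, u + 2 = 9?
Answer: -254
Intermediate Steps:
u = 7 (u = -2 + 9 = 7)
T = -5 (T = 4 - (4 - 1*(-5)) = 4 - (4 + 5) = 4 - 1*9 = 4 - 9 = -5)
a = -38 (a = -3 - 5*7 = -3 - 35 = -38)
v = -3 (v = -1*(-1) - 4 = 1 - 4 = -3)
a*7 + (v*(-3) + 3) = -38*7 + (-3*(-3) + 3) = -266 + (9 + 3) = -266 + 12 = -254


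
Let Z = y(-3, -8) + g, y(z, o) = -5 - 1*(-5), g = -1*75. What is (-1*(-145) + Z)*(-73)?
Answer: -5110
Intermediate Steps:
g = -75
y(z, o) = 0 (y(z, o) = -5 + 5 = 0)
Z = -75 (Z = 0 - 75 = -75)
(-1*(-145) + Z)*(-73) = (-1*(-145) - 75)*(-73) = (145 - 75)*(-73) = 70*(-73) = -5110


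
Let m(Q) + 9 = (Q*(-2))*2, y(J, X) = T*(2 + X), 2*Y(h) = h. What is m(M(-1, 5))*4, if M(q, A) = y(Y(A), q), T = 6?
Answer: -132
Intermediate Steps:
Y(h) = h/2
y(J, X) = 12 + 6*X (y(J, X) = 6*(2 + X) = 12 + 6*X)
M(q, A) = 12 + 6*q
m(Q) = -9 - 4*Q (m(Q) = -9 + (Q*(-2))*2 = -9 - 2*Q*2 = -9 - 4*Q)
m(M(-1, 5))*4 = (-9 - 4*(12 + 6*(-1)))*4 = (-9 - 4*(12 - 6))*4 = (-9 - 4*6)*4 = (-9 - 24)*4 = -33*4 = -132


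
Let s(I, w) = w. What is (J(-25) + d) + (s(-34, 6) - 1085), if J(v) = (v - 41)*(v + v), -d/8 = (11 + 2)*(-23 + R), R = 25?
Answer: 2013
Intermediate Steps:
d = -208 (d = -8*(11 + 2)*(-23 + 25) = -104*2 = -8*26 = -208)
J(v) = 2*v*(-41 + v) (J(v) = (-41 + v)*(2*v) = 2*v*(-41 + v))
(J(-25) + d) + (s(-34, 6) - 1085) = (2*(-25)*(-41 - 25) - 208) + (6 - 1085) = (2*(-25)*(-66) - 208) - 1079 = (3300 - 208) - 1079 = 3092 - 1079 = 2013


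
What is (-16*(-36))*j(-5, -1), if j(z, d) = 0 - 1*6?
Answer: -3456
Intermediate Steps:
j(z, d) = -6 (j(z, d) = 0 - 6 = -6)
(-16*(-36))*j(-5, -1) = -16*(-36)*(-6) = 576*(-6) = -3456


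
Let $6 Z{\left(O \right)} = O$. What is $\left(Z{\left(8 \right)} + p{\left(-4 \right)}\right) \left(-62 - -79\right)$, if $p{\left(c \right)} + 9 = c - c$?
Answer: $- \frac{391}{3} \approx -130.33$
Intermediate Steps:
$Z{\left(O \right)} = \frac{O}{6}$
$p{\left(c \right)} = -9$ ($p{\left(c \right)} = -9 + \left(c - c\right) = -9 + 0 = -9$)
$\left(Z{\left(8 \right)} + p{\left(-4 \right)}\right) \left(-62 - -79\right) = \left(\frac{1}{6} \cdot 8 - 9\right) \left(-62 - -79\right) = \left(\frac{4}{3} - 9\right) \left(-62 + 79\right) = \left(- \frac{23}{3}\right) 17 = - \frac{391}{3}$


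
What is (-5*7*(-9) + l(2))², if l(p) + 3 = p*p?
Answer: 99856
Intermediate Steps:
l(p) = -3 + p² (l(p) = -3 + p*p = -3 + p²)
(-5*7*(-9) + l(2))² = (-5*7*(-9) + (-3 + 2²))² = (-35*(-9) + (-3 + 4))² = (315 + 1)² = 316² = 99856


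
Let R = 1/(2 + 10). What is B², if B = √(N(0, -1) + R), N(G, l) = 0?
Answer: 1/12 ≈ 0.083333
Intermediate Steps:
R = 1/12 ≈ 0.083333
B = √3/6 (B = √(0 + 1/12) = √(1/12) = √3/6 ≈ 0.28868)
B² = (√3/6)² = 1/12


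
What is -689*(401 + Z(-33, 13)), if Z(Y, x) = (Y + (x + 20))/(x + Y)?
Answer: -276289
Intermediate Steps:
Z(Y, x) = (20 + Y + x)/(Y + x) (Z(Y, x) = (Y + (20 + x))/(Y + x) = (20 + Y + x)/(Y + x))
-689*(401 + Z(-33, 13)) = -689*(401 + (20 - 33 + 13)/(-33 + 13)) = -689*(401 + 0/(-20)) = -689*(401 - 1/20*0) = -689*(401 + 0) = -689*401 = -276289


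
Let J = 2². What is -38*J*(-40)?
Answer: 6080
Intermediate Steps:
J = 4
-38*J*(-40) = -38*4*(-40) = -152*(-40) = 6080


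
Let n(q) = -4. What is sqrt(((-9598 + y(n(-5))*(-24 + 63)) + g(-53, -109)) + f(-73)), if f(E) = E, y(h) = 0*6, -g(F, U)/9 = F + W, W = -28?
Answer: I*sqrt(8942) ≈ 94.562*I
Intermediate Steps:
g(F, U) = 252 - 9*F (g(F, U) = -9*(F - 28) = -9*(-28 + F) = 252 - 9*F)
y(h) = 0
sqrt(((-9598 + y(n(-5))*(-24 + 63)) + g(-53, -109)) + f(-73)) = sqrt(((-9598 + 0*(-24 + 63)) + (252 - 9*(-53))) - 73) = sqrt(((-9598 + 0*39) + (252 + 477)) - 73) = sqrt(((-9598 + 0) + 729) - 73) = sqrt((-9598 + 729) - 73) = sqrt(-8869 - 73) = sqrt(-8942) = I*sqrt(8942)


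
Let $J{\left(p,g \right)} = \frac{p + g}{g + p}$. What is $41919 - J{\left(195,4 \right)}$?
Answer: $41918$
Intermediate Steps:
$J{\left(p,g \right)} = 1$ ($J{\left(p,g \right)} = \frac{g + p}{g + p} = 1$)
$41919 - J{\left(195,4 \right)} = 41919 - 1 = 41918$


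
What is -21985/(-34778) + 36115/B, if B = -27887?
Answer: -642911775/969854086 ≈ -0.66290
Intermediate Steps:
-21985/(-34778) + 36115/B = -21985/(-34778) + 36115/(-27887) = -21985*(-1/34778) + 36115*(-1/27887) = 21985/34778 - 36115/27887 = -642911775/969854086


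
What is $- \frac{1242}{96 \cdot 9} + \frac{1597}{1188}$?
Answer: $- \frac{443}{4752} \approx -0.093224$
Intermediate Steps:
$- \frac{1242}{96 \cdot 9} + \frac{1597}{1188} = - \frac{1242}{864} + 1597 \cdot \frac{1}{1188} = \left(-1242\right) \frac{1}{864} + \frac{1597}{1188} = - \frac{23}{16} + \frac{1597}{1188} = - \frac{443}{4752}$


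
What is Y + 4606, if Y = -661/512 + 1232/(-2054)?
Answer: 2420951105/525824 ≈ 4604.1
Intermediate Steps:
Y = -994239/525824 (Y = -661*1/512 + 1232*(-1/2054) = -661/512 - 616/1027 = -994239/525824 ≈ -1.8908)
Y + 4606 = -994239/525824 + 4606 = 2420951105/525824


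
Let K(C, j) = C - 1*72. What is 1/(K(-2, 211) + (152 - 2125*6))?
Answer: -1/12672 ≈ -7.8914e-5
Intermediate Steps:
K(C, j) = -72 + C (K(C, j) = C - 72 = -72 + C)
1/(K(-2, 211) + (152 - 2125*6)) = 1/((-72 - 2) + (152 - 2125*6)) = 1/(-74 + (152 - 125*102)) = 1/(-74 + (152 - 12750)) = 1/(-74 - 12598) = 1/(-12672) = -1/12672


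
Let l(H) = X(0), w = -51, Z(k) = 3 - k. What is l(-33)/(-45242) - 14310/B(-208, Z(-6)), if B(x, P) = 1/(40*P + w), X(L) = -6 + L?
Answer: -100025311587/22621 ≈ -4.4218e+6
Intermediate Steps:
B(x, P) = 1/(-51 + 40*P) (B(x, P) = 1/(40*P - 51) = 1/(-51 + 40*P))
l(H) = -6 (l(H) = -6 + 0 = -6)
l(-33)/(-45242) - 14310/B(-208, Z(-6)) = -6/(-45242) - (-729810 + 572400*(3 - 1*(-6))) = -6*(-1/45242) - (-729810 + 572400*(3 + 6)) = 3/22621 - 14310/(1/(-51 + 40*9)) = 3/22621 - 14310/(1/(-51 + 360)) = 3/22621 - 14310/(1/309) = 3/22621 - 14310/1/309 = 3/22621 - 14310*309 = 3/22621 - 4421790 = -100025311587/22621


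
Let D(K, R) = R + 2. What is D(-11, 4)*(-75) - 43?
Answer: -493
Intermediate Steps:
D(K, R) = 2 + R
D(-11, 4)*(-75) - 43 = (2 + 4)*(-75) - 43 = 6*(-75) - 43 = -450 - 43 = -493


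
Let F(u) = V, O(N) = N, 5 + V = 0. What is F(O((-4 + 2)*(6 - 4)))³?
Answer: -125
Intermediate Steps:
V = -5 (V = -5 + 0 = -5)
F(u) = -5
F(O((-4 + 2)*(6 - 4)))³ = (-5)³ = -125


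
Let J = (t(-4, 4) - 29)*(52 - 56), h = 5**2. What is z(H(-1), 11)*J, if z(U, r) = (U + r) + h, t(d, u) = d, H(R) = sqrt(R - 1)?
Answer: 4752 + 132*I*sqrt(2) ≈ 4752.0 + 186.68*I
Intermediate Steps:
h = 25
H(R) = sqrt(-1 + R)
z(U, r) = 25 + U + r (z(U, r) = (U + r) + 25 = 25 + U + r)
J = 132 (J = (-4 - 29)*(52 - 56) = -33*(-4) = 132)
z(H(-1), 11)*J = (25 + sqrt(-1 - 1) + 11)*132 = (25 + sqrt(-2) + 11)*132 = (25 + I*sqrt(2) + 11)*132 = (36 + I*sqrt(2))*132 = 4752 + 132*I*sqrt(2)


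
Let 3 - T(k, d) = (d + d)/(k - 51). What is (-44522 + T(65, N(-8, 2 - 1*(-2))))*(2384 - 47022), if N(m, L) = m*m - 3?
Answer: 13913396772/7 ≈ 1.9876e+9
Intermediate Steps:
N(m, L) = -3 + m² (N(m, L) = m² - 3 = -3 + m²)
T(k, d) = 3 - 2*d/(-51 + k) (T(k, d) = 3 - (d + d)/(k - 51) = 3 - 2*d/(-51 + k))
(-44522 + T(65, N(-8, 2 - 1*(-2))))*(2384 - 47022) = (-44522 + (-153 - 2*(-3 + (-8)²) + 3*65)/(-51 + 65))*(2384 - 47022) = (-44522 + (-153 - 2*(-3 + 64) + 195)/14)*(-44638) = (-44522 + (-153 - 2*61 + 195)/14)*(-44638) = (-44522 + (-153 - 122 + 195)/14)*(-44638) = (-44522 + (1/14)*(-80))*(-44638) = (-44522 - 40/7)*(-44638) = -311694/7*(-44638) = 13913396772/7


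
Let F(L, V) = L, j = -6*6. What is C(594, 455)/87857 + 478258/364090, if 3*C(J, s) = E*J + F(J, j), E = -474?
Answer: 359992193/1453993415 ≈ 0.24759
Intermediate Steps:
j = -36
C(J, s) = -473*J/3 (C(J, s) = (-474*J + J)/3 = (-473*J)/3 = -473*J/3)
C(594, 455)/87857 + 478258/364090 = -473/3*594/87857 + 478258/364090 = -93654*1/87857 + 478258*(1/364090) = -8514/7987 + 239129/182045 = 359992193/1453993415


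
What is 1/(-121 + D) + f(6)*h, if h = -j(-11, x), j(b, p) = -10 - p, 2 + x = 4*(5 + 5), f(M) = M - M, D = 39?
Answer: -1/82 ≈ -0.012195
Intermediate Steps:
f(M) = 0
x = 38 (x = -2 + 4*(5 + 5) = -2 + 4*10 = -2 + 40 = 38)
h = 48 (h = -(-10 - 1*38) = -(-10 - 38) = -1*(-48) = 48)
1/(-121 + D) + f(6)*h = 1/(-121 + 39) + 0*48 = 1/(-82) + 0 = -1/82 + 0 = -1/82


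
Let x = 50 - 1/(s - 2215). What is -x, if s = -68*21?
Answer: -182151/3643 ≈ -50.000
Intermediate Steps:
s = -1428
x = 182151/3643 (x = 50 - 1/(-1428 - 2215) = 50 - 1/(-3643) = 50 - 1*(-1/3643) = 50 + 1/3643 = 182151/3643 ≈ 50.000)
-x = -1*182151/3643 = -182151/3643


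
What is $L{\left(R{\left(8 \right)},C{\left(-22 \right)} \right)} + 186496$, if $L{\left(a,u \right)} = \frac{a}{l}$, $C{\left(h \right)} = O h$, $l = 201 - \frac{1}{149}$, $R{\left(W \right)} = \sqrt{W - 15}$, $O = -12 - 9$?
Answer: $186496 + \frac{149 i \sqrt{7}}{29948} \approx 1.865 \cdot 10^{5} + 0.013163 i$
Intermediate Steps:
$O = -21$ ($O = -12 - 9 = -21$)
$R{\left(W \right)} = \sqrt{-15 + W}$
$l = \frac{29948}{149}$ ($l = 201 - \frac{1}{149} = \frac{29948}{149} \approx 200.99$)
$C{\left(h \right)} = - 21 h$
$L{\left(a,u \right)} = \frac{149 a}{29948}$ ($L{\left(a,u \right)} = \frac{a}{\frac{29948}{149}} = a \frac{149}{29948} = \frac{149 a}{29948}$)
$L{\left(R{\left(8 \right)},C{\left(-22 \right)} \right)} + 186496 = \frac{149 \sqrt{-15 + 8}}{29948} + 186496 = \frac{149 \sqrt{-7}}{29948} + 186496 = \frac{149 i \sqrt{7}}{29948} + 186496 = 186496 + \frac{149 i \sqrt{7}}{29948}$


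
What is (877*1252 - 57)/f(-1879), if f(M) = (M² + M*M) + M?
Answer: 1097947/7059403 ≈ 0.15553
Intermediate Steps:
f(M) = M + 2*M² (f(M) = (M² + M²) + M = 2*M² + M = M + 2*M²)
(877*1252 - 57)/f(-1879) = (877*1252 - 57)/((-1879*(1 + 2*(-1879)))) = (1098004 - 57)/((-1879*(1 - 3758))) = 1097947/((-1879*(-3757))) = 1097947/7059403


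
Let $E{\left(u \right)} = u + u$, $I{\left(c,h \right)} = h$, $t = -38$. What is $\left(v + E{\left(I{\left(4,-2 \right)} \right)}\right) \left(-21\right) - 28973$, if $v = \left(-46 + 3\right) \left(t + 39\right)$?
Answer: $-27986$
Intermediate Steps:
$v = -43$ ($v = \left(-46 + 3\right) \left(-38 + 39\right) = \left(-43\right) 1 = -43$)
$E{\left(u \right)} = 2 u$
$\left(v + E{\left(I{\left(4,-2 \right)} \right)}\right) \left(-21\right) - 28973 = \left(-43 + 2 \left(-2\right)\right) \left(-21\right) - 28973 = \left(-43 - 4\right) \left(-21\right) - 28973 = \left(-47\right) \left(-21\right) - 28973 = 987 - 28973 = -27986$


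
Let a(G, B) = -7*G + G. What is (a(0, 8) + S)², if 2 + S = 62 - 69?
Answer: 81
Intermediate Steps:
a(G, B) = -6*G
S = -9 (S = -2 + (62 - 69) = -2 - 7 = -9)
(a(0, 8) + S)² = (-6*0 - 9)² = (0 - 9)² = (-9)² = 81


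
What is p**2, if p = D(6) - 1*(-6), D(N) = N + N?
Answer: 324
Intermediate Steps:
D(N) = 2*N
p = 18 (p = 2*6 - 1*(-6) = 12 + 6 = 18)
p**2 = 18**2 = 324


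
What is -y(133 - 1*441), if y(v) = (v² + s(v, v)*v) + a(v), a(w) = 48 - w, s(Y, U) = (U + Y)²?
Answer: 116777228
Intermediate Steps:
y(v) = 48 + v² - v + 4*v³ (y(v) = (v² + (v + v)²*v) + (48 - v) = (v² + (2*v)²*v) + (48 - v) = (v² + (4*v²)*v) + (48 - v) = (v² + 4*v³) + (48 - v) = 48 + v² - v + 4*v³)
-y(133 - 1*441) = -(48 + (133 - 1*441)² - (133 - 1*441) + 4*(133 - 1*441)³) = -(48 + (133 - 441)² - (133 - 441) + 4*(133 - 441)³) = -(48 + (-308)² - 1*(-308) + 4*(-308)³) = -(48 + 94864 + 308 + 4*(-29218112)) = -(48 + 94864 + 308 - 116872448) = -1*(-116777228) = 116777228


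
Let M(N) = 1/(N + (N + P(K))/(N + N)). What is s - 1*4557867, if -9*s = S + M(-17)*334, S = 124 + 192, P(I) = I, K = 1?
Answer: -3842309587/843 ≈ -4.5579e+6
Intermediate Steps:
S = 316
M(N) = 1/(N + (1 + N)/(2*N)) (M(N) = 1/(N + (N + 1)/(N + N)) = 1/(N + (1 + N)/((2*N))) = 1/(N + (1 + N)*(1/(2*N))) = 1/(N + (1 + N)/(2*N)))
s = -27706/843 (s = -(316 + (2*(-17)/(1 - 17 + 2*(-17)²))*334)/9 = -(316 + (2*(-17)/(1 - 17 + 2*289))*334)/9 = -(316 + (2*(-17)/(1 - 17 + 578))*334)/9 = -(316 + (2*(-17)/562)*334)/9 = -(316 + (2*(-17)*(1/562))*334)/9 = -(316 - 17/281*334)/9 = -(316 - 5678/281)/9 = -⅑*83118/281 = -27706/843 ≈ -32.866)
s - 1*4557867 = -27706/843 - 1*4557867 = -27706/843 - 4557867 = -3842309587/843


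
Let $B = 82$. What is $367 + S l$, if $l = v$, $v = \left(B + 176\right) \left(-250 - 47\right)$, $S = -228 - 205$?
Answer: $33179425$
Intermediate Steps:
$S = -433$ ($S = -228 - 205 = -433$)
$v = -76626$ ($v = \left(82 + 176\right) \left(-250 - 47\right) = 258 \left(-297\right) = -76626$)
$l = -76626$
$367 + S l = 367 - -33179058 = 367 + 33179058 = 33179425$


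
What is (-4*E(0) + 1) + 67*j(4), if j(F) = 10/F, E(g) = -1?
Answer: 345/2 ≈ 172.50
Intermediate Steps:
(-4*E(0) + 1) + 67*j(4) = (-4*(-1) + 1) + 67*(10/4) = (4 + 1) + 67*(10*(¼)) = 5 + 67*(5/2) = 5 + 335/2 = 345/2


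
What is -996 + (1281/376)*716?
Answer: 135675/94 ≈ 1443.4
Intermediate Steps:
-996 + (1281/376)*716 = -996 + 229299/94 = 135675/94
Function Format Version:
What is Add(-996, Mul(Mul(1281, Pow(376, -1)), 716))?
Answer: Rational(135675, 94) ≈ 1443.4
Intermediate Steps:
Add(-996, Mul(Mul(1281, Pow(376, -1)), 716)) = Add(-996, Mul(Mul(1281, Rational(1, 376)), 716)) = Add(-996, Mul(Rational(1281, 376), 716)) = Add(-996, Rational(229299, 94)) = Rational(135675, 94)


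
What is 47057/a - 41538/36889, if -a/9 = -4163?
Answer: 179581427/1382120163 ≈ 0.12993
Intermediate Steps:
a = 37467 (a = -9*(-4163) = 37467)
47057/a - 41538/36889 = 47057/37467 - 41538/36889 = 179581427/1382120163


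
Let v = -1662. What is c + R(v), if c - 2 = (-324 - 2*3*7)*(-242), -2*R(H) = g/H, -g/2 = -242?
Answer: 73605115/831 ≈ 88574.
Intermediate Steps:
g = 484 (g = -2*(-242) = 484)
R(H) = -242/H
c = 88574 (c = 2 + (-324 - 2*3*7)*(-242) = 2 + (-324 - 6*7)*(-242) = 2 + (-324 - 42)*(-242) = 2 - 366*(-242) = 2 + 88572 = 88574)
c + R(v) = 88574 - 242/(-1662) = 88574 - 242*(-1/1662) = 88574 + 121/831 = 73605115/831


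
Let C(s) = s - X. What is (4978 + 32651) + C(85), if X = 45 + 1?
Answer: 37668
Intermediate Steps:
X = 46
C(s) = -46 + s (C(s) = s - 1*46 = s - 46 = -46 + s)
(4978 + 32651) + C(85) = (4978 + 32651) + (-46 + 85) = 37629 + 39 = 37668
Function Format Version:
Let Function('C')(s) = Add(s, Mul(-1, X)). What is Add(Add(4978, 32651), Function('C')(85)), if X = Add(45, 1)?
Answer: 37668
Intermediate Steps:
X = 46
Function('C')(s) = Add(-46, s) (Function('C')(s) = Add(s, Mul(-1, 46)) = Add(s, -46) = Add(-46, s))
Add(Add(4978, 32651), Function('C')(85)) = Add(Add(4978, 32651), Add(-46, 85)) = Add(37629, 39) = 37668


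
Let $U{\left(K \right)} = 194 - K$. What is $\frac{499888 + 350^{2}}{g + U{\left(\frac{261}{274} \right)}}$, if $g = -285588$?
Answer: $- \frac{170534312}{78198217} \approx -2.1808$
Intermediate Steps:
$\frac{499888 + 350^{2}}{g + U{\left(\frac{261}{274} \right)}} = \frac{499888 + 350^{2}}{-285588 + \left(194 - \frac{261}{274}\right)} = \frac{499888 + 122500}{-285588 + \left(194 - 261 \cdot \frac{1}{274}\right)} = \frac{622388}{-285588 + \left(194 - \frac{261}{274}\right)} = \frac{622388}{-285588 + \frac{52895}{274}} = \frac{622388}{- \frac{78198217}{274}} = 622388 \left(- \frac{274}{78198217}\right) = - \frac{170534312}{78198217}$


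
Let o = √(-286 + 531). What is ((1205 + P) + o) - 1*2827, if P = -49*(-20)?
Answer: -642 + 7*√5 ≈ -626.35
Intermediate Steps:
P = 980
o = 7*√5 (o = √245 = 7*√5 ≈ 15.652)
((1205 + P) + o) - 1*2827 = ((1205 + 980) + 7*√5) - 1*2827 = (2185 + 7*√5) - 2827 = -642 + 7*√5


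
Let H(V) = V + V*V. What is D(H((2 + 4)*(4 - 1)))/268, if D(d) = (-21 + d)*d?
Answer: 54891/134 ≈ 409.63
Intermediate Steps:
H(V) = V + V²
D(d) = d*(-21 + d)
D(H((2 + 4)*(4 - 1)))/268 = ((((2 + 4)*(4 - 1))*(1 + (2 + 4)*(4 - 1)))*(-21 + ((2 + 4)*(4 - 1))*(1 + (2 + 4)*(4 - 1))))/268 = (((6*3)*(1 + 6*3))*(-21 + (6*3)*(1 + 6*3)))*(1/268) = ((18*(1 + 18))*(-21 + 18*(1 + 18)))*(1/268) = ((18*19)*(-21 + 18*19))*(1/268) = (342*(-21 + 342))*(1/268) = (342*321)*(1/268) = 109782*(1/268) = 54891/134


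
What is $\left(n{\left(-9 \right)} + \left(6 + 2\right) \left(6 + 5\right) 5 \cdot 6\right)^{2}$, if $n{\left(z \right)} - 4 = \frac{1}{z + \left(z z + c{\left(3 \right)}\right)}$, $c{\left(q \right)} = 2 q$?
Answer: $\frac{42532050289}{6084} \approx 6.9908 \cdot 10^{6}$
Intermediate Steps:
$n{\left(z \right)} = 4 + \frac{1}{6 + z + z^{2}}$ ($n{\left(z \right)} = 4 + \frac{1}{z + \left(z z + 2 \cdot 3\right)} = 4 + \frac{1}{z + \left(z^{2} + 6\right)} = 4 + \frac{1}{z + \left(6 + z^{2}\right)} = 4 + \frac{1}{6 + z + z^{2}}$)
$\left(n{\left(-9 \right)} + \left(6 + 2\right) \left(6 + 5\right) 5 \cdot 6\right)^{2} = \left(\frac{25 + 4 \left(-9\right) + 4 \left(-9\right)^{2}}{6 - 9 + \left(-9\right)^{2}} + \left(6 + 2\right) \left(6 + 5\right) 5 \cdot 6\right)^{2} = \left(\frac{25 - 36 + 4 \cdot 81}{6 - 9 + 81} + 8 \cdot 11 \cdot 5 \cdot 6\right)^{2} = \left(\frac{25 - 36 + 324}{78} + 88 \cdot 5 \cdot 6\right)^{2} = \left(\frac{1}{78} \cdot 313 + 440 \cdot 6\right)^{2} = \left(\frac{313}{78} + 2640\right)^{2} = \left(\frac{206233}{78}\right)^{2} = \frac{42532050289}{6084}$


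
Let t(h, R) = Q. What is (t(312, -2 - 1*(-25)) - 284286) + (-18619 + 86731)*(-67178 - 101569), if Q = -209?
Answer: -11493980159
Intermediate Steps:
t(h, R) = -209
(t(312, -2 - 1*(-25)) - 284286) + (-18619 + 86731)*(-67178 - 101569) = (-209 - 284286) + (-18619 + 86731)*(-67178 - 101569) = -284495 + 68112*(-168747) = -284495 - 11493695664 = -11493980159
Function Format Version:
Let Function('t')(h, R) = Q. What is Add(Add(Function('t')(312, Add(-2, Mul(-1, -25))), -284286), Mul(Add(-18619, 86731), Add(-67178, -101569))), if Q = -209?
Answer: -11493980159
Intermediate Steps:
Function('t')(h, R) = -209
Add(Add(Function('t')(312, Add(-2, Mul(-1, -25))), -284286), Mul(Add(-18619, 86731), Add(-67178, -101569))) = Add(Add(-209, -284286), Mul(Add(-18619, 86731), Add(-67178, -101569))) = Add(-284495, Mul(68112, -168747)) = Add(-284495, -11493695664) = -11493980159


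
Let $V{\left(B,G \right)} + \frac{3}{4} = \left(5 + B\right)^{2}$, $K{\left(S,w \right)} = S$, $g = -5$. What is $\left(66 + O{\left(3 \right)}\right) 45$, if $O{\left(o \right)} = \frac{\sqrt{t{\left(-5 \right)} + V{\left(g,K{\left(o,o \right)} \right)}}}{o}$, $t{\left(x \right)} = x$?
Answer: $2970 + \frac{15 i \sqrt{23}}{2} \approx 2970.0 + 35.969 i$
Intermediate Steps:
$V{\left(B,G \right)} = - \frac{3}{4} + \left(5 + B\right)^{2}$
$O{\left(o \right)} = \frac{i \sqrt{23}}{2 o}$ ($O{\left(o \right)} = \frac{\sqrt{-5 - \left(\frac{3}{4} - \left(5 - 5\right)^{2}\right)}}{o} = \frac{\sqrt{-5 - \left(\frac{3}{4} - 0^{2}\right)}}{o} = \frac{\sqrt{-5 + \left(- \frac{3}{4} + 0\right)}}{o} = \frac{\sqrt{-5 - \frac{3}{4}}}{o} = \frac{\sqrt{- \frac{23}{4}}}{o} = \frac{\frac{1}{2} i \sqrt{23}}{o} = \frac{i \sqrt{23}}{2 o}$)
$\left(66 + O{\left(3 \right)}\right) 45 = \left(66 + \frac{i \sqrt{23}}{2 \cdot 3}\right) 45 = \left(66 + \frac{1}{2} i \sqrt{23} \cdot \frac{1}{3}\right) 45 = \left(66 + \frac{i \sqrt{23}}{6}\right) 45 = 2970 + \frac{15 i \sqrt{23}}{2}$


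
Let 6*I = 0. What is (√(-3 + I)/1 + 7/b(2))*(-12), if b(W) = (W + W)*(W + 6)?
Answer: -21/8 - 12*I*√3 ≈ -2.625 - 20.785*I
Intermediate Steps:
I = 0 (I = (⅙)*0 = 0)
b(W) = 2*W*(6 + W) (b(W) = (2*W)*(6 + W) = 2*W*(6 + W))
(√(-3 + I)/1 + 7/b(2))*(-12) = (√(-3 + 0)/1 + 7/((2*2*(6 + 2))))*(-12) = (√(-3)*1 + 7/((2*2*8)))*(-12) = ((I*√3)*1 + 7/32)*(-12) = (I*√3 + 7*(1/32))*(-12) = (I*√3 + 7/32)*(-12) = (7/32 + I*√3)*(-12) = -21/8 - 12*I*√3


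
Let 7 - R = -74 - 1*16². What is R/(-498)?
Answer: -337/498 ≈ -0.67671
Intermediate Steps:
R = 337 (R = 7 - (-74 - 1*16²) = 7 - (-74 - 1*256) = 7 - (-74 - 256) = 7 - 1*(-330) = 7 + 330 = 337)
R/(-498) = 337/(-498) = 337*(-1/498) = -337/498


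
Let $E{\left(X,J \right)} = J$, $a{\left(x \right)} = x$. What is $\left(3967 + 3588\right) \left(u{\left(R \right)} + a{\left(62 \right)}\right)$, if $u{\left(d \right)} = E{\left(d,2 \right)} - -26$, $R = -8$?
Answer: $679950$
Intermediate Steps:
$u{\left(d \right)} = 28$ ($u{\left(d \right)} = 2 - -26 = 2 + 26 = 28$)
$\left(3967 + 3588\right) \left(u{\left(R \right)} + a{\left(62 \right)}\right) = \left(3967 + 3588\right) \left(28 + 62\right) = 7555 \cdot 90 = 679950$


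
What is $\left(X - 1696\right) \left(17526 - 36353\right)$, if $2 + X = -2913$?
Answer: $86811297$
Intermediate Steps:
$X = -2915$ ($X = -2 - 2913 = -2915$)
$\left(X - 1696\right) \left(17526 - 36353\right) = \left(-2915 - 1696\right) \left(17526 - 36353\right) = \left(-4611\right) \left(-18827\right) = 86811297$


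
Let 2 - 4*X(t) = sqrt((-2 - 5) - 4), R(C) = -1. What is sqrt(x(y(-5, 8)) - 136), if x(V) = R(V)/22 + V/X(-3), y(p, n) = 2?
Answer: sqrt(22)*sqrt((-5810 + 2993*I*sqrt(11))/(2 - I*sqrt(11)))/22 ≈ 0.076124 + 11.618*I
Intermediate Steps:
X(t) = 1/2 - I*sqrt(11)/4 (X(t) = 1/2 - sqrt((-2 - 5) - 4)/4 = 1/2 - sqrt(-7 - 4)/4 = 1/2 - I*sqrt(11)/4)
x(V) = -1/22 + V/(1/2 - I*sqrt(11)/4)
sqrt(x(y(-5, 8)) - 136) = sqrt((-1/22 + (8/15)*2 + (4/15)*I*2*sqrt(11)) - 136) = sqrt((-1/22 + 16/15 + 8*I*sqrt(11)/15) - 136) = sqrt((337/330 + 8*I*sqrt(11)/15) - 136) = sqrt(-44543/330 + 8*I*sqrt(11)/15)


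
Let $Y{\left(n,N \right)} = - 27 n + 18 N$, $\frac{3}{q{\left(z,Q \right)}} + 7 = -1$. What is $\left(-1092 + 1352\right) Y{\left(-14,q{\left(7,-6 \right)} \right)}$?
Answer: $96525$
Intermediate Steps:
$q{\left(z,Q \right)} = - \frac{3}{8}$ ($q{\left(z,Q \right)} = \frac{3}{-7 - 1} = \frac{3}{-8} = 3 \left(- \frac{1}{8}\right) = - \frac{3}{8}$)
$\left(-1092 + 1352\right) Y{\left(-14,q{\left(7,-6 \right)} \right)} = \left(-1092 + 1352\right) \left(\left(-27\right) \left(-14\right) + 18 \left(- \frac{3}{8}\right)\right) = 260 \left(378 - \frac{27}{4}\right) = 260 \cdot \frac{1485}{4} = 96525$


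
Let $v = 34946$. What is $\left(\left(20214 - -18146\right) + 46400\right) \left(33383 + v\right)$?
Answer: $5791566040$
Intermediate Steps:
$\left(\left(20214 - -18146\right) + 46400\right) \left(33383 + v\right) = \left(\left(20214 - -18146\right) + 46400\right) \left(33383 + 34946\right) = \left(\left(20214 + 18146\right) + 46400\right) 68329 = \left(38360 + 46400\right) 68329 = 84760 \cdot 68329 = 5791566040$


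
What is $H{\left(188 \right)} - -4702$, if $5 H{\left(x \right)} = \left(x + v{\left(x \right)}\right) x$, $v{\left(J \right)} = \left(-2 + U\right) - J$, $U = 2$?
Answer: $4702$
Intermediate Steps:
$v{\left(J \right)} = - J$ ($v{\left(J \right)} = \left(-2 + 2\right) - J = 0 - J = - J$)
$H{\left(x \right)} = 0$ ($H{\left(x \right)} = \frac{\left(x - x\right) x}{5} = \frac{0 x}{5} = \frac{1}{5} \cdot 0 = 0$)
$H{\left(188 \right)} - -4702 = 0 - -4702 = 0 + 4702 = 4702$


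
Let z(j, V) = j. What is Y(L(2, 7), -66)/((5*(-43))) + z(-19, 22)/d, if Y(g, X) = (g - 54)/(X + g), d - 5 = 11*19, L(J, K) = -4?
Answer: -149181/1610350 ≈ -0.092639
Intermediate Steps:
d = 214 (d = 5 + 11*19 = 5 + 209 = 214)
Y(g, X) = (-54 + g)/(X + g)
Y(L(2, 7), -66)/((5*(-43))) + z(-19, 22)/d = ((-54 - 4)/(-66 - 4))/((5*(-43))) - 19/214 = (-58/(-70))/(-215) - 19*1/214 = -1/70*(-58)*(-1/215) - 19/214 = (29/35)*(-1/215) - 19/214 = -29/7525 - 19/214 = -149181/1610350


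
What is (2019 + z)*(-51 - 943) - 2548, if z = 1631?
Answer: -3630648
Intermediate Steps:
(2019 + z)*(-51 - 943) - 2548 = (2019 + 1631)*(-51 - 943) - 2548 = 3650*(-994) - 2548 = -3628100 - 2548 = -3630648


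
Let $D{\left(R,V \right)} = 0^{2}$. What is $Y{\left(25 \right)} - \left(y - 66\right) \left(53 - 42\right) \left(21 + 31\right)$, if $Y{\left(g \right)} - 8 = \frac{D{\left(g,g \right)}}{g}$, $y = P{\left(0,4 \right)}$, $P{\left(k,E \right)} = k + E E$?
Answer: $28608$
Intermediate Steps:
$P{\left(k,E \right)} = k + E^{2}$
$y = 16$ ($y = 0 + 4^{2} = 0 + 16 = 16$)
$D{\left(R,V \right)} = 0$
$Y{\left(g \right)} = 8$ ($Y{\left(g \right)} = 8 + \frac{0}{g} = 8 + 0 = 8$)
$Y{\left(25 \right)} - \left(y - 66\right) \left(53 - 42\right) \left(21 + 31\right) = 8 - \left(16 - 66\right) \left(53 - 42\right) \left(21 + 31\right) = 8 - - 50 \cdot 11 \cdot 52 = 8 - \left(-50\right) 572 = 8 - -28600 = 8 + 28600 = 28608$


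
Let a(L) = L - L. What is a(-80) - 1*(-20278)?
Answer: 20278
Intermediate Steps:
a(L) = 0
a(-80) - 1*(-20278) = 0 - 1*(-20278) = 0 + 20278 = 20278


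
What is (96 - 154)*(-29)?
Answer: 1682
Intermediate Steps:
(96 - 154)*(-29) = -58*(-29) = 1682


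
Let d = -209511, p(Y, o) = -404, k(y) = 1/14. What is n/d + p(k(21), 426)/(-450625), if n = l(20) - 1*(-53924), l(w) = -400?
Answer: -24034610056/94410894375 ≈ -0.25457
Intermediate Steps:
k(y) = 1/14
n = 53524 (n = -400 - 1*(-53924) = -400 + 53924 = 53524)
n/d + p(k(21), 426)/(-450625) = 53524/(-209511) - 404/(-450625) = 53524*(-1/209511) - 404*(-1/450625) = -53524/209511 + 404/450625 = -24034610056/94410894375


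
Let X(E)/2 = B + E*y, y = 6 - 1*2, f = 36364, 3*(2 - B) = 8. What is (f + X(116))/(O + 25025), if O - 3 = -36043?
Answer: -111872/33045 ≈ -3.3854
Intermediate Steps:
O = -36040 (O = 3 - 36043 = -36040)
B = -⅔ (B = 2 - ⅓*8 = 2 - 8/3 = -⅔ ≈ -0.66667)
y = 4 (y = 6 - 2 = 4)
X(E) = -4/3 + 8*E (X(E) = 2*(-⅔ + E*4) = 2*(-⅔ + 4*E) = -4/3 + 8*E)
(f + X(116))/(O + 25025) = (36364 + (-4/3 + 8*116))/(-36040 + 25025) = (36364 + (-4/3 + 928))/(-11015) = (36364 + 2780/3)*(-1/11015) = (111872/3)*(-1/11015) = -111872/33045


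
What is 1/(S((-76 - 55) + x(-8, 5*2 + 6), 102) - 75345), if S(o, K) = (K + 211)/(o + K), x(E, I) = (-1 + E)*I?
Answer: -173/13034998 ≈ -1.3272e-5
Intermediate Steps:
x(E, I) = I*(-1 + E)
S(o, K) = (211 + K)/(K + o)
1/(S((-76 - 55) + x(-8, 5*2 + 6), 102) - 75345) = 1/((211 + 102)/(102 + ((-76 - 55) + (5*2 + 6)*(-1 - 8))) - 75345) = 1/(313/(102 + (-131 + (10 + 6)*(-9))) - 75345) = 1/(313/(102 + (-131 + 16*(-9))) - 75345) = 1/(313/(102 + (-131 - 144)) - 75345) = 1/(313/(102 - 275) - 75345) = 1/(313/(-173) - 75345) = 1/(-1/173*313 - 75345) = 1/(-313/173 - 75345) = 1/(-13034998/173) = -173/13034998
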